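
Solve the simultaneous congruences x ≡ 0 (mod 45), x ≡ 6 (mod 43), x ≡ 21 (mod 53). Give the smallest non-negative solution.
x ≡ 71730 (mod 102555); the representative in [0, 102555) is 71730

The moduli 45, 43, 53 are pairwise coprime, so by the CRT there is a unique solution mod 45·43·53 = 102555.
Solve by successive substitution. Start with x ≡ 0 (mod 45).
  Combine with x ≡ 6 (mod 43): write x = 45·t and require 45·t ≡ 6 (mod 43). Since 45^(−1) ≡ 22 (mod 43) (45 ≡ 2 (mod 43)), t ≡ 22·6 ≡ 3 (mod 43). So x ≡ 45·3 = 135 (mod 1935).
  Combine with x ≡ 21 (mod 53): write x = 135 + 1935·t and require 135 + 1935·t ≡ 21 (mod 53), i.e. 1935·t ≡ 21 − 135 ≡ 45 (mod 53). Since 1935^(−1) ≡ 2 (mod 53) (1935 ≡ 27 (mod 53)), t ≡ 2·45 ≡ 37 (mod 53). So x ≡ 135 + 1935·37 = 71730 (mod 102555).
Unique solution in [0, 102555): x = 71730.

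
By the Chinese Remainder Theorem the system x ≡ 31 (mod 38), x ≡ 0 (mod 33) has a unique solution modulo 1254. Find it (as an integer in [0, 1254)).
x ≡ 297 (mod 1254); the representative in [0, 1254) is 297

The moduli 38, 33 are pairwise coprime, so by the CRT there is a unique solution mod 38·33 = 1254.
Solve by successive substitution. Start with x ≡ 31 (mod 38).
  Combine with x ≡ 0 (mod 33): write x = 31 + 38·t and require 31 + 38·t ≡ 0 (mod 33), i.e. 38·t ≡ 0 − 31 ≡ 2 (mod 33). Since 38^(−1) ≡ 20 (mod 33) (38 ≡ 5 (mod 33)), t ≡ 20·2 ≡ 7 (mod 33). So x ≡ 31 + 38·7 = 297 (mod 1254).
Unique solution in [0, 1254): x = 297.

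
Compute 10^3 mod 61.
24

Use repeated squaring. Binary(3) = 11. Walk through the bits of the exponent 3 left-to-right: at each bit after the leading one, square the running value, then multiply by 10 if the bit is 1 (always reducing mod 61):
  bit 1 = 1 (leading): start with 10.
  bit 2 = 1: square 10^2 = 100 ≡ 39; bit is 1, so multiply 39·10 = 390 ≡ 24 (mod 61).
Final value: 10^3 ≡ 24 (mod 61).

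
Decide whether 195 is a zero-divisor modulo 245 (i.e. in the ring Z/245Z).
gcd(195, 245) = 5 > 1, so 195 is not a unit in Z/245Z. In Z/nZ every nonzero non-unit is a zero-divisor: explicitly, take b = 245/gcd = 49 ≠ 0 (mod 245); then 195·49 = 9555 = 39·245, i.e. 195·49 ≡ 0 (mod 245). So 195 is a zero-divisor.

Final answer: YES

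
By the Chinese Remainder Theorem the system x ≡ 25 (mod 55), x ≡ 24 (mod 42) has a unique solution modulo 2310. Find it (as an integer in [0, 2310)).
x ≡ 1620 (mod 2310); the representative in [0, 2310) is 1620

The moduli 55, 42 are pairwise coprime, so by the CRT there is a unique solution mod 55·42 = 2310.
Solve by successive substitution. Start with x ≡ 25 (mod 55).
  Combine with x ≡ 24 (mod 42): write x = 25 + 55·t and require 25 + 55·t ≡ 24 (mod 42), i.e. 55·t ≡ 24 − 25 ≡ 41 (mod 42). Since 55^(−1) ≡ 13 (mod 42) (55 ≡ 13 (mod 42)), t ≡ 13·41 ≡ 29 (mod 42). So x ≡ 25 + 55·29 = 1620 (mod 2310).
Unique solution in [0, 2310): x = 1620.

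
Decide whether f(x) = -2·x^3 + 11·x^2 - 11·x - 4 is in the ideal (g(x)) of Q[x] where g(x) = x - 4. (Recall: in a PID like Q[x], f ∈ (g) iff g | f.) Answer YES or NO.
In Q[x] the ideal (g) consists of all multiples of g, so f ∈ (g) iff g | f, i.e. iff the remainder of f on division by g is 0. Divide f by g (g is monic, so eliminate the leading term of the running remainder at each step):
  leading term -2·x^3: subtract (-2·x^2)·g(x) = -2·x^3 + 8·x^2, leaving 3·x^2 - 11·x - 4
  leading term 3·x^2: subtract (3·x)·g(x) = 3·x^2 - 12·x, leaving x - 4
  leading term x: subtract (1)·g(x) = x - 4, leaving 0
The remainder is 0, so f(x) = g(x) · h(x) with h(x) = -2·x^2 + 3·x + 1. Hence g | f, i.e. f ∈ (g).

Final answer: YES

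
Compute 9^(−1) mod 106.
9^(−1) ≡ 59 (mod 106)

Apply the extended Euclidean algorithm to (106, 9), tracking rows (r, s, t) with s·106 + t·9 = r. Each division r_prev = q·r_cur + r_new produces the new row as (previous row) − q·(current row):
  row A: (106, 1, 0)   [1·106 + 0·9 = 106]
  row B: (9, 0, 1)   [0·106 + 1·9 = 9]
  106 = 11·9 + 7   → row C = row A − 11·row B = (7, 1, −11)   [check: 1·106 − 11·9 = 7]
  9 = 1·7 + 2   → row D = row B − 1·row C = (2, −1, 12)   [check: −1·106 + 12·9 = 2]
  7 = 3·2 + 1   → row E = row C − 3·row D = (1, 4, −47)   [check: 4·106 − 47·9 = 1]
  2 = 2·1 + 0   → remainder 0, stop. gcd = 1 (last nonzero row E).
The gcd is 1, so 9 is invertible mod 106. The last nonzero row gives 4·106 − 47·9 = 1, so t = −47. So 9^(−1) ≡ −47 ≡ 59 (mod 106). Verify: 9 · 59 = 531 ≡ 1 (mod 106). ✓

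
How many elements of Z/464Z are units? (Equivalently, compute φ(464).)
Z/464Z has φ(464) = 224 units

An element a ∈ Z/464Z is a unit iff gcd(a, 464) = 1, so the number of units is φ(464). φ is multiplicative, with φ(p^e) = p^e − p^(e−1). Factorise 464 = 2^4 · 29. Then
  φ(464) = (2^4 − 2^3) · (29 − 1) = 8 · 28 = 224.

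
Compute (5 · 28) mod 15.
5

Reduce the factors first: 28 ≡ 13 (mod 15), so 5 · 28 ≡ 5 · 13 (mod 15). 5 · 13 = 65. Dividing by 15: 65 = 4·15 + 5. So (5 · 28) mod 15 = 5.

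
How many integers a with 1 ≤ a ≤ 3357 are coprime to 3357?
2232

The number of a ∈ {1, ..., 3357} with gcd(a, 3357) = 1 is by definition Euler's totient φ(3357). φ is multiplicative, with φ(p^e) = p^e − p^(e−1). Factorise 3357 = 3^2 · 373. Then
  φ(3357) = (3^2 − 3^1) · (373 − 1) = 6 · 372 = 2232.
So there are 2232 such integers.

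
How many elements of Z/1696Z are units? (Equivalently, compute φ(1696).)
Z/1696Z has φ(1696) = 832 units

An element a ∈ Z/1696Z is a unit iff gcd(a, 1696) = 1, so the number of units is φ(1696). φ is multiplicative, with φ(p^e) = p^e − p^(e−1). Factorise 1696 = 2^5 · 53. Then
  φ(1696) = (2^5 − 2^4) · (53 − 1) = 16 · 52 = 832.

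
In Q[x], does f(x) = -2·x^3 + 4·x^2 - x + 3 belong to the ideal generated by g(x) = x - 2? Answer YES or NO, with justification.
NO

In Q[x] the ideal (g) consists of all multiples of g, so f ∈ (g) iff g | f, i.e. iff the remainder of f on division by g is 0. Divide f by g (g is monic, so eliminate the leading term of the running remainder at each step):
  leading term -2·x^3: subtract (-2·x^2)·g(x) = -2·x^3 + 4·x^2, leaving 3 - x
  leading term -x: subtract (-1)·g(x) = 2 - x, leaving 1
The remainder r(x) = 1 ≠ 0 (and deg r < deg g), so g ∤ f, i.e. f ∉ (g).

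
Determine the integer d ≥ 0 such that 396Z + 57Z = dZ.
In the PID Z, (a, b) is generated by gcd(a, b). Compute gcd(396, 57) with the extended Euclidean algorithm, tracking rows (r, s, t) with s·396 + t·57 = r:
  row A: (396, 1, 0)   [1·396 + 0·57 = 396]
  row B: (57, 0, 1)   [0·396 + 1·57 = 57]
  396 = 6·57 + 54   → row C = row A − 6·row B = (54, 1, −6)   [check: 1·396 − 6·57 = 54]
  57 = 1·54 + 3   → row D = row B − 1·row C = (3, −1, 7)   [check: −1·396 + 7·57 = 3]
  54 = 18·3 + 0   → remainder 0, stop. gcd = 3 (last nonzero row D).
So gcd(396, 57) = 3, with Bézout identity −1·396 + 7·57 = 3. Containment (⊇): the Bézout identity exhibits 3 as an element of (396, 57), giving (3) ⊆ (396, 57). Containment (⊆): since 3 | 396 and 3 | 57 (396 = 3·132, 57 = 3·19), every Z-linear combination of 396 and 57 is divisible by 3, so (396, 57) ⊆ (3). Therefore (396, 57) = (3), d = 3.

Final answer: (396, 57) = (3); d = 3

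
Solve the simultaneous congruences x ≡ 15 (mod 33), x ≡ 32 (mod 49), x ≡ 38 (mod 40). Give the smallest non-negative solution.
x ≡ 34038 (mod 64680); the representative in [0, 64680) is 34038

The moduli 33, 49, 40 are pairwise coprime, so by the CRT there is a unique solution mod 33·49·40 = 64680.
Solve by successive substitution. Start with x ≡ 15 (mod 33).
  Combine with x ≡ 32 (mod 49): write x = 15 + 33·t and require 15 + 33·t ≡ 32 (mod 49), i.e. 33·t ≡ 32 − 15 ≡ 17 (mod 49). Since 33^(−1) ≡ 3 (mod 49), t ≡ 3·17 ≡ 2 (mod 49). So x ≡ 15 + 33·2 = 81 (mod 1617).
  Combine with x ≡ 38 (mod 40): write x = 81 + 1617·t and require 81 + 1617·t ≡ 38 (mod 40), i.e. 1617·t ≡ 38 − 81 ≡ 37 (mod 40). Since 1617^(−1) ≡ 33 (mod 40) (1617 ≡ 17 (mod 40)), t ≡ 33·37 ≡ 21 (mod 40). So x ≡ 81 + 1617·21 = 34038 (mod 64680).
Unique solution in [0, 64680): x = 34038.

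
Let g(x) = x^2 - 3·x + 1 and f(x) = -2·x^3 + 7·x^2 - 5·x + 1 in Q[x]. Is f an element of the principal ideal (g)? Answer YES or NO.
YES

In Q[x] the ideal (g) consists of all multiples of g, so f ∈ (g) iff g | f, i.e. iff the remainder of f on division by g is 0. Divide f by g (g is monic, so eliminate the leading term of the running remainder at each step):
  leading term -2·x^3: subtract (-2·x)·g(x) = -2·x^3 + 6·x^2 - 2·x, leaving x^2 - 3·x + 1
  leading term x^2: subtract (1)·g(x) = x^2 - 3·x + 1, leaving 0
The remainder is 0, so f(x) = g(x) · h(x) with h(x) = 1 - 2·x. Hence g | f, i.e. f ∈ (g).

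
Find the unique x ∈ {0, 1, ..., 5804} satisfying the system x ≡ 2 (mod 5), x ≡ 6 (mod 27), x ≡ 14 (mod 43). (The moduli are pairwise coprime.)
x ≡ 5217 (mod 5805); the representative in [0, 5805) is 5217

The moduli 5, 27, 43 are pairwise coprime, so by the CRT there is a unique solution mod 5·27·43 = 5805.
Solve by successive substitution. Start with x ≡ 2 (mod 5).
  Combine with x ≡ 6 (mod 27): write x = 2 + 5·t and require 2 + 5·t ≡ 6 (mod 27), i.e. 5·t ≡ 6 − 2 ≡ 4 (mod 27). Since 5^(−1) ≡ 11 (mod 27), t ≡ 11·4 ≡ 17 (mod 27). So x ≡ 2 + 5·17 = 87 (mod 135).
  Combine with x ≡ 14 (mod 43): write x = 87 + 135·t and require 87 + 135·t ≡ 14 (mod 43), i.e. 135·t ≡ 14 − 87 ≡ 13 (mod 43). Since 135^(−1) ≡ 36 (mod 43) (135 ≡ 6 (mod 43)), t ≡ 36·13 ≡ 38 (mod 43). So x ≡ 87 + 135·38 = 5217 (mod 5805).
Unique solution in [0, 5805): x = 5217.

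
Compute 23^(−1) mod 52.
Apply the extended Euclidean algorithm to (52, 23), tracking rows (r, s, t) with s·52 + t·23 = r. Each division r_prev = q·r_cur + r_new produces the new row as (previous row) − q·(current row):
  row A: (52, 1, 0)   [1·52 + 0·23 = 52]
  row B: (23, 0, 1)   [0·52 + 1·23 = 23]
  52 = 2·23 + 6   → row C = row A − 2·row B = (6, 1, −2)   [check: 1·52 − 2·23 = 6]
  23 = 3·6 + 5   → row D = row B − 3·row C = (5, −3, 7)   [check: −3·52 + 7·23 = 5]
  6 = 1·5 + 1   → row E = row C − 1·row D = (1, 4, −9)   [check: 4·52 − 9·23 = 1]
  5 = 5·1 + 0   → remainder 0, stop. gcd = 1 (last nonzero row E).
The gcd is 1, so 23 is invertible mod 52. The last nonzero row gives 4·52 − 9·23 = 1, so t = −9. So 23^(−1) ≡ −9 ≡ 43 (mod 52). Verify: 23 · 43 = 989 ≡ 1 (mod 52). ✓

Final answer: 23^(−1) ≡ 43 (mod 52)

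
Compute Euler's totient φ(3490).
φ is multiplicative, with φ(p^e) = p^e − p^(e−1). Factorise 3490 = 2 · 5 · 349. Then
  φ(3490) = (2 − 1) · (5 − 1) · (349 − 1) = 1 · 4 · 348 = 1392.

Final answer: φ(3490) = 1392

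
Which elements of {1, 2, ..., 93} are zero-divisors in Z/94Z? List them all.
nonzero zero-divisors of Z/94Z = {2, 4, 6, 8, 10, 12, 14, 16, 18, 20, 22, 24, 26, 28, 30, 32, 34, 36, 38, 40, 42, 44, 46, 47, 48, 50, 52, 54, 56, 58, 60, 62, 64, 66, 68, 70, 72, 74, 76, 78, 80, 82, 84, 86, 88, 90, 92}

An element a ∈ Z/94Z (with a ≠ 0) is a zero-divisor iff gcd(a, 94) > 1 (because a is a unit precisely when gcd(a, n) = 1, and in Z/nZ every nonzero, non-unit element is a zero-divisor). Scan a = 1, ..., 93 and keep those with gcd(a, 94) > 1:
  gcd(2, 94) = 2, gcd(4, 94) = 2, gcd(6, 94) = 2, gcd(8, 94) = 2, gcd(10, 94) = 2, gcd(12, 94) = 2, gcd(14, 94) = 2, gcd(16, 94) = 2, gcd(18, 94) = 2, gcd(20, 94) = 2, gcd(22, 94) = 2, gcd(24, 94) = 2, gcd(26, 94) = 2, gcd(28, 94) = 2, gcd(30, 94) = 2, gcd(32, 94) = 2, gcd(34, 94) = 2, gcd(36, 94) = 2, gcd(38, 94) = 2, gcd(40, 94) = 2, gcd(42, 94) = 2, gcd(44, 94) = 2, gcd(46, 94) = 2, gcd(47, 94) = 47, gcd(48, 94) = 2, gcd(50, 94) = 2, gcd(52, 94) = 2, gcd(54, 94) = 2, gcd(56, 94) = 2, gcd(58, 94) = 2, gcd(60, 94) = 2, gcd(62, 94) = 2, gcd(64, 94) = 2, gcd(66, 94) = 2, gcd(68, 94) = 2, gcd(70, 94) = 2, gcd(72, 94) = 2, gcd(74, 94) = 2, gcd(76, 94) = 2, gcd(78, 94) = 2, gcd(80, 94) = 2, gcd(82, 94) = 2, gcd(84, 94) = 2, gcd(86, 94) = 2, gcd(88, 94) = 2, gcd(90, 94) = 2, gcd(92, 94) = 2.
All other a ∈ {1, ..., 93} have gcd(a, 94) = 1 and are units. So the nonzero zero-divisors are exactly the 47 values of a appearing in this scan.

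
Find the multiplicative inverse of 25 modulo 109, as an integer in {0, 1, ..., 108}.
25^(−1) ≡ 48 (mod 109)

Apply the extended Euclidean algorithm to (109, 25), tracking rows (r, s, t) with s·109 + t·25 = r. Each division r_prev = q·r_cur + r_new produces the new row as (previous row) − q·(current row):
  row A: (109, 1, 0)   [1·109 + 0·25 = 109]
  row B: (25, 0, 1)   [0·109 + 1·25 = 25]
  109 = 4·25 + 9   → row C = row A − 4·row B = (9, 1, −4)   [check: 1·109 − 4·25 = 9]
  25 = 2·9 + 7   → row D = row B − 2·row C = (7, −2, 9)   [check: −2·109 + 9·25 = 7]
  9 = 1·7 + 2   → row E = row C − 1·row D = (2, 3, −13)   [check: 3·109 − 13·25 = 2]
  7 = 3·2 + 1   → row F = row D − 3·row E = (1, −11, 48)   [check: −11·109 + 48·25 = 1]
  2 = 2·1 + 0   → remainder 0, stop. gcd = 1 (last nonzero row F).
The gcd is 1, so 25 is invertible mod 109. The last nonzero row gives −11·109 + 48·25 = 1, so t = 48. So 25^(−1) ≡ 48 (mod 109). Verify: 25 · 48 = 1200 ≡ 1 (mod 109). ✓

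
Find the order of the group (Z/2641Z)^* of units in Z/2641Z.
(Z/2641Z)^* consists of the classes a with gcd(a, 2641) = 1, so its order is φ(2641). φ is multiplicative, with φ(p^e) = p^e − p^(e−1). Factorise 2641 = 19 · 139. Then
  φ(2641) = (19 − 1) · (139 − 1) = 18 · 138 = 2484.
Thus |(Z/2641Z)^*| = 2484.

Final answer: |(Z/2641Z)^*| = 2484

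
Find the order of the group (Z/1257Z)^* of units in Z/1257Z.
|(Z/1257Z)^*| = 836

(Z/1257Z)^* consists of the classes a with gcd(a, 1257) = 1, so its order is φ(1257). φ is multiplicative, with φ(p^e) = p^e − p^(e−1). Factorise 1257 = 3 · 419. Then
  φ(1257) = (3 − 1) · (419 − 1) = 2 · 418 = 836.
Thus |(Z/1257Z)^*| = 836.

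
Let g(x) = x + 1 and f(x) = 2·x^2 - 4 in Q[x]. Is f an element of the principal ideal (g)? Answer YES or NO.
NO

In Q[x] the ideal (g) consists of all multiples of g, so f ∈ (g) iff g | f, i.e. iff the remainder of f on division by g is 0. Divide f by g (g is monic, so eliminate the leading term of the running remainder at each step):
  leading term 2·x^2: subtract (2·x)·g(x) = 2·x^2 + 2·x, leaving -2·x - 4
  leading term -2·x: subtract (-2)·g(x) = -2·x - 2, leaving -2
The remainder r(x) = -2 ≠ 0 (and deg r < deg g), so g ∤ f, i.e. f ∉ (g).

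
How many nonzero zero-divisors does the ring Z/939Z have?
Z/939Z has 314 nonzero zero-divisors

In Z/939Z each nonzero element is either a unit (gcd with 939 is 1) or a zero-divisor (gcd > 1). The number of units is φ(939): factorise 939 = 3 · 313, so φ(939) = (3 − 1) · (313 − 1) = 2 · 312 = 624. The nonzero elements number 939 − 1 = 938. Hence the nonzero zero-divisors number 938 − 624 = 314.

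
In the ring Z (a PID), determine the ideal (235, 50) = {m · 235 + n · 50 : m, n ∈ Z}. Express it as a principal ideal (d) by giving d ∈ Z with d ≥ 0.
(235, 50) = (5); d = 5

In the PID Z, (a, b) is generated by gcd(a, b). Compute gcd(235, 50) with the extended Euclidean algorithm, tracking rows (r, s, t) with s·235 + t·50 = r:
  row A: (235, 1, 0)   [1·235 + 0·50 = 235]
  row B: (50, 0, 1)   [0·235 + 1·50 = 50]
  235 = 4·50 + 35   → row C = row A − 4·row B = (35, 1, −4)   [check: 1·235 − 4·50 = 35]
  50 = 1·35 + 15   → row D = row B − 1·row C = (15, −1, 5)   [check: −1·235 + 5·50 = 15]
  35 = 2·15 + 5   → row E = row C − 2·row D = (5, 3, −14)   [check: 3·235 − 14·50 = 5]
  15 = 3·5 + 0   → remainder 0, stop. gcd = 5 (last nonzero row E).
So gcd(235, 50) = 5, with Bézout identity 3·235 − 14·50 = 5. Containment (⊇): the Bézout identity exhibits 5 as an element of (235, 50), giving (5) ⊆ (235, 50). Containment (⊆): since 5 | 235 and 5 | 50 (235 = 5·47, 50 = 5·10), every Z-linear combination of 235 and 50 is divisible by 5, so (235, 50) ⊆ (5). Therefore (235, 50) = (5), d = 5.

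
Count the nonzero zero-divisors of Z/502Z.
Z/502Z has 251 nonzero zero-divisors

In Z/502Z each nonzero element is either a unit (gcd with 502 is 1) or a zero-divisor (gcd > 1). The number of units is φ(502): factorise 502 = 2 · 251, so φ(502) = (2 − 1) · (251 − 1) = 1 · 250 = 250. The nonzero elements number 502 − 1 = 501. Hence the nonzero zero-divisors number 501 − 250 = 251.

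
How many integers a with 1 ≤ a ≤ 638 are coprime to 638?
The number of a ∈ {1, ..., 638} with gcd(a, 638) = 1 is by definition Euler's totient φ(638). φ is multiplicative, with φ(p^e) = p^e − p^(e−1). Factorise 638 = 2 · 11 · 29. Then
  φ(638) = (2 − 1) · (11 − 1) · (29 − 1) = 1 · 10 · 28 = 280.
So there are 280 such integers.

Final answer: 280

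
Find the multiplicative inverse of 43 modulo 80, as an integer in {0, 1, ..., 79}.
43^(−1) ≡ 67 (mod 80)

Apply the extended Euclidean algorithm to (80, 43), tracking rows (r, s, t) with s·80 + t·43 = r. Each division r_prev = q·r_cur + r_new produces the new row as (previous row) − q·(current row):
  row A: (80, 1, 0)   [1·80 + 0·43 = 80]
  row B: (43, 0, 1)   [0·80 + 1·43 = 43]
  80 = 1·43 + 37   → row C = row A − 1·row B = (37, 1, −1)   [check: 1·80 − 1·43 = 37]
  43 = 1·37 + 6   → row D = row B − 1·row C = (6, −1, 2)   [check: −1·80 + 2·43 = 6]
  37 = 6·6 + 1   → row E = row C − 6·row D = (1, 7, −13)   [check: 7·80 − 13·43 = 1]
  6 = 6·1 + 0   → remainder 0, stop. gcd = 1 (last nonzero row E).
The gcd is 1, so 43 is invertible mod 80. The last nonzero row gives 7·80 − 13·43 = 1, so t = −13. So 43^(−1) ≡ −13 ≡ 67 (mod 80). Verify: 43 · 67 = 2881 ≡ 1 (mod 80). ✓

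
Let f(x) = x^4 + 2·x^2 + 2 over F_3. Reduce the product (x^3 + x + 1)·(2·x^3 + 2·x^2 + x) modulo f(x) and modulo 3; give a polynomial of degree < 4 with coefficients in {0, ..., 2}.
a · b ≡ x^2 + 2 (mod f(x))

Multiply as integer polynomials: a · b = 2·x^6 + 2·x^5 + 3·x^4 + 4·x^3 + 3·x^2 + x. Reducing coefficients mod 3: a · b ≡ 2·x^6 + 2·x^5 + x^3 + x. Now divide by f(x) = x^4 + 2·x^2 + 2 in F_3[x], eliminating the leading term at each step:
  leading term 2·x^6: subtract (2·x^2)·f(x) = 2·x^6 + x^4 + x^2, leaving 2·x^5 + 2·x^4 + x^3 + 2·x^2 + x (coefficients mod 3)
  leading term 2·x^5: subtract (2·x)·f(x) = 2·x^5 + x^3 + x, leaving 2·x^4 + 2·x^2 (coefficients mod 3)
  leading term 2·x^4: subtract (2)·f(x) = 2·x^4 + x^2 + 1, leaving x^2 + 2 (coefficients mod 3)
The degree is now < 4, so this is the remainder. Hence a · b ≡ x^2 + 2 in F_3[x]/(f).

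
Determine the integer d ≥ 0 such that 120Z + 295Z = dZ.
(120, 295) = (5); d = 5

In the PID Z, (a, b) is generated by gcd(a, b). Compute gcd(295, 120) with the extended Euclidean algorithm, tracking rows (r, s, t) with s·295 + t·120 = r:
  row A: (295, 1, 0)   [1·295 + 0·120 = 295]
  row B: (120, 0, 1)   [0·295 + 1·120 = 120]
  295 = 2·120 + 55   → row C = row A − 2·row B = (55, 1, −2)   [check: 1·295 − 2·120 = 55]
  120 = 2·55 + 10   → row D = row B − 2·row C = (10, −2, 5)   [check: −2·295 + 5·120 = 10]
  55 = 5·10 + 5   → row E = row C − 5·row D = (5, 11, −27)   [check: 11·295 − 27·120 = 5]
  10 = 2·5 + 0   → remainder 0, stop. gcd = 5 (last nonzero row E).
So gcd(120, 295) = 5, with Bézout identity 11·295 − 27·120 = 5. Containment (⊇): the Bézout identity exhibits 5 as an element of (120, 295), giving (5) ⊆ (120, 295). Containment (⊆): since 5 | 120 and 5 | 295 (120 = 5·24, 295 = 5·59), every Z-linear combination of 120 and 295 is divisible by 5, so (120, 295) ⊆ (5). Therefore (120, 295) = (5), d = 5.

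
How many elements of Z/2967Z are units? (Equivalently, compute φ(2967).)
An element a ∈ Z/2967Z is a unit iff gcd(a, 2967) = 1, so the number of units is φ(2967). φ is multiplicative, with φ(p^e) = p^e − p^(e−1). Factorise 2967 = 3 · 23 · 43. Then
  φ(2967) = (3 − 1) · (23 − 1) · (43 − 1) = 2 · 22 · 42 = 1848.

Final answer: Z/2967Z has φ(2967) = 1848 units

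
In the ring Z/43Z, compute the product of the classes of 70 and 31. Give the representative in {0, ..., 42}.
Reduce the factors first: 70 ≡ 27 (mod 43), so 70 · 31 ≡ 27 · 31 (mod 43). 27 · 31 = 837. Dividing by 43: 837 = 19·43 + 20. So (70 · 31) mod 43 = 20.

Final answer: 20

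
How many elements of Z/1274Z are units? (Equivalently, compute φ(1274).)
An element a ∈ Z/1274Z is a unit iff gcd(a, 1274) = 1, so the number of units is φ(1274). φ is multiplicative, with φ(p^e) = p^e − p^(e−1). Factorise 1274 = 2 · 7^2 · 13. Then
  φ(1274) = (2 − 1) · (7^2 − 7^1) · (13 − 1) = 1 · 42 · 12 = 504.

Final answer: Z/1274Z has φ(1274) = 504 units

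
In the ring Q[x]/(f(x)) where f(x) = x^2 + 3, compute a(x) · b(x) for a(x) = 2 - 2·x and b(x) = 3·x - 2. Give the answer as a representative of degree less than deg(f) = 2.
a · b ≡ 10·x + 14 (mod f(x))

First multiply in Q[x] without reducing: a · b = -6·x^2 + 10·x - 4. Now divide by f(x) = x^2 + 3, eliminating the leading term at each step:
  leading term -6·x^2: subtract (-6)·f(x) = -6·x^2 - 18, leaving 10·x + 14
The degree is now < 2, so this is the remainder. Hence a · b ≡ 10·x + 14 in Q[x]/(f).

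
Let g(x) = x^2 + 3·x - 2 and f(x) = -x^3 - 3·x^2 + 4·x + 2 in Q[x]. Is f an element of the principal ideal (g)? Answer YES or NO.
NO

In Q[x] the ideal (g) consists of all multiples of g, so f ∈ (g) iff g | f, i.e. iff the remainder of f on division by g is 0. Divide f by g (g is monic, so eliminate the leading term of the running remainder at each step):
  leading term -x^3: subtract (-x)·g(x) = -x^3 - 3·x^2 + 2·x, leaving 2·x + 2
The remainder r(x) = 2·x + 2 ≠ 0 (and deg r < deg g), so g ∤ f, i.e. f ∉ (g).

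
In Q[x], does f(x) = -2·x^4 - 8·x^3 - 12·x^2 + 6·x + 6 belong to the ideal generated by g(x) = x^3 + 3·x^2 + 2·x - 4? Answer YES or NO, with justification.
NO

In Q[x] the ideal (g) consists of all multiples of g, so f ∈ (g) iff g | f, i.e. iff the remainder of f on division by g is 0. Divide f by g (g is monic, so eliminate the leading term of the running remainder at each step):
  leading term -2·x^4: subtract (-2·x)·g(x) = -2·x^4 - 6·x^3 - 4·x^2 + 8·x, leaving -2·x^3 - 8·x^2 - 2·x + 6
  leading term -2·x^3: subtract (-2)·g(x) = -2·x^3 - 6·x^2 - 4·x + 8, leaving -2·x^2 + 2·x - 2
The remainder r(x) = -2·x^2 + 2·x - 2 ≠ 0 (and deg r < deg g), so g ∤ f, i.e. f ∉ (g).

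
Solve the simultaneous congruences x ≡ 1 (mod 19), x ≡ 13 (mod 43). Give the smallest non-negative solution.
x ≡ 400 (mod 817); the representative in [0, 817) is 400

The moduli 19, 43 are pairwise coprime, so by the CRT there is a unique solution mod 19·43 = 817.
Solve by successive substitution. Start with x ≡ 1 (mod 19).
  Combine with x ≡ 13 (mod 43): write x = 1 + 19·t and require 1 + 19·t ≡ 13 (mod 43), i.e. 19·t ≡ 13 − 1 ≡ 12 (mod 43). Since 19^(−1) ≡ 34 (mod 43), t ≡ 34·12 ≡ 21 (mod 43). So x ≡ 1 + 19·21 = 400 (mod 817).
Unique solution in [0, 817): x = 400.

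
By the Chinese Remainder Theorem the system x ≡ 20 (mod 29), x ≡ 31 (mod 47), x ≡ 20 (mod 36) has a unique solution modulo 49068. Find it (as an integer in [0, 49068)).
x ≡ 35516 (mod 49068); the representative in [0, 49068) is 35516

The moduli 29, 47, 36 are pairwise coprime, so by the CRT there is a unique solution mod 29·47·36 = 49068.
Solve by successive substitution. Start with x ≡ 20 (mod 29).
  Combine with x ≡ 31 (mod 47): write x = 20 + 29·t and require 20 + 29·t ≡ 31 (mod 47), i.e. 29·t ≡ 31 − 20 ≡ 11 (mod 47). Since 29^(−1) ≡ 13 (mod 47), t ≡ 13·11 ≡ 2 (mod 47). So x ≡ 20 + 29·2 = 78 (mod 1363).
  Combine with x ≡ 20 (mod 36): write x = 78 + 1363·t and require 78 + 1363·t ≡ 20 (mod 36), i.e. 1363·t ≡ 20 − 78 ≡ 14 (mod 36). Since 1363^(−1) ≡ 7 (mod 36) (1363 ≡ 31 (mod 36)), t ≡ 7·14 ≡ 26 (mod 36). So x ≡ 78 + 1363·26 = 35516 (mod 49068).
Unique solution in [0, 49068): x = 35516.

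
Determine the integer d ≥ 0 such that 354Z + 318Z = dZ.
(354, 318) = (6); d = 6

In the PID Z, (a, b) is generated by gcd(a, b). Compute gcd(354, 318) with the extended Euclidean algorithm, tracking rows (r, s, t) with s·354 + t·318 = r:
  row A: (354, 1, 0)   [1·354 + 0·318 = 354]
  row B: (318, 0, 1)   [0·354 + 1·318 = 318]
  354 = 1·318 + 36   → row C = row A − 1·row B = (36, 1, −1)   [check: 1·354 − 1·318 = 36]
  318 = 8·36 + 30   → row D = row B − 8·row C = (30, −8, 9)   [check: −8·354 + 9·318 = 30]
  36 = 1·30 + 6   → row E = row C − 1·row D = (6, 9, −10)   [check: 9·354 − 10·318 = 6]
  30 = 5·6 + 0   → remainder 0, stop. gcd = 6 (last nonzero row E).
So gcd(354, 318) = 6, with Bézout identity 9·354 − 10·318 = 6. Containment (⊇): the Bézout identity exhibits 6 as an element of (354, 318), giving (6) ⊆ (354, 318). Containment (⊆): since 6 | 354 and 6 | 318 (354 = 6·59, 318 = 6·53), every Z-linear combination of 354 and 318 is divisible by 6, so (354, 318) ⊆ (6). Therefore (354, 318) = (6), d = 6.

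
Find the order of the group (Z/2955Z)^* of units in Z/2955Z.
(Z/2955Z)^* consists of the classes a with gcd(a, 2955) = 1, so its order is φ(2955). φ is multiplicative, with φ(p^e) = p^e − p^(e−1). Factorise 2955 = 3 · 5 · 197. Then
  φ(2955) = (3 − 1) · (5 − 1) · (197 − 1) = 2 · 4 · 196 = 1568.
Thus |(Z/2955Z)^*| = 1568.

Final answer: |(Z/2955Z)^*| = 1568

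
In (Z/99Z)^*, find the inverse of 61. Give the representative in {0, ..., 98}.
61^(−1) ≡ 13 (mod 99)

Apply the extended Euclidean algorithm to (99, 61), tracking rows (r, s, t) with s·99 + t·61 = r. Each division r_prev = q·r_cur + r_new produces the new row as (previous row) − q·(current row):
  row A: (99, 1, 0)   [1·99 + 0·61 = 99]
  row B: (61, 0, 1)   [0·99 + 1·61 = 61]
  99 = 1·61 + 38   → row C = row A − 1·row B = (38, 1, −1)   [check: 1·99 − 1·61 = 38]
  61 = 1·38 + 23   → row D = row B − 1·row C = (23, −1, 2)   [check: −1·99 + 2·61 = 23]
  38 = 1·23 + 15   → row E = row C − 1·row D = (15, 2, −3)   [check: 2·99 − 3·61 = 15]
  23 = 1·15 + 8   → row F = row D − 1·row E = (8, −3, 5)   [check: −3·99 + 5·61 = 8]
  15 = 1·8 + 7   → row G = row E − 1·row F = (7, 5, −8)   [check: 5·99 − 8·61 = 7]
  8 = 1·7 + 1   → row H = row F − 1·row G = (1, −8, 13)   [check: −8·99 + 13·61 = 1]
  7 = 7·1 + 0   → remainder 0, stop. gcd = 1 (last nonzero row H).
The gcd is 1, so 61 is invertible mod 99. The last nonzero row gives −8·99 + 13·61 = 1, so t = 13. So 61^(−1) ≡ 13 (mod 99). Verify: 61 · 13 = 793 ≡ 1 (mod 99). ✓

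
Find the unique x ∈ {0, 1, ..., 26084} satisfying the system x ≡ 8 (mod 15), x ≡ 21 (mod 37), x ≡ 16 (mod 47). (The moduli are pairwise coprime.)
The moduli 15, 37, 47 are pairwise coprime, so by the CRT there is a unique solution mod 15·37·47 = 26085.
Solve by successive substitution. Start with x ≡ 8 (mod 15).
  Combine with x ≡ 21 (mod 37): write x = 8 + 15·t and require 8 + 15·t ≡ 21 (mod 37), i.e. 15·t ≡ 21 − 8 ≡ 13 (mod 37). Since 15^(−1) ≡ 5 (mod 37), t ≡ 5·13 ≡ 28 (mod 37). So x ≡ 8 + 15·28 = 428 (mod 555).
  Combine with x ≡ 16 (mod 47): write x = 428 + 555·t and require 428 + 555·t ≡ 16 (mod 47), i.e. 555·t ≡ 16 − 428 ≡ 11 (mod 47). Since 555^(−1) ≡ 26 (mod 47) (555 ≡ 38 (mod 47)), t ≡ 26·11 ≡ 4 (mod 47). So x ≡ 428 + 555·4 = 2648 (mod 26085).
Unique solution in [0, 26085): x = 2648.

Final answer: x ≡ 2648 (mod 26085); the representative in [0, 26085) is 2648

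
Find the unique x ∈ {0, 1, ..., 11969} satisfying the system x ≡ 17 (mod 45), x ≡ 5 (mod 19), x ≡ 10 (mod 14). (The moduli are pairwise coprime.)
The moduli 45, 19, 14 are pairwise coprime, so by the CRT there is a unique solution mod 45·19·14 = 11970.
Solve by successive substitution. Start with x ≡ 17 (mod 45).
  Combine with x ≡ 5 (mod 19): write x = 17 + 45·t and require 17 + 45·t ≡ 5 (mod 19), i.e. 45·t ≡ 5 − 17 ≡ 7 (mod 19). Since 45^(−1) ≡ 11 (mod 19) (45 ≡ 7 (mod 19)), t ≡ 11·7 ≡ 1 (mod 19). So x ≡ 17 + 45·1 = 62 (mod 855).
  Combine with x ≡ 10 (mod 14): write x = 62 + 855·t and require 62 + 855·t ≡ 10 (mod 14), i.e. 855·t ≡ 10 − 62 ≡ 4 (mod 14). Since 855^(−1) ≡ 1 (mod 14) (855 ≡ 1 (mod 14)), t ≡ 1·4 ≡ 4 (mod 14). So x ≡ 62 + 855·4 = 3482 (mod 11970).
Unique solution in [0, 11970): x = 3482.

Final answer: x ≡ 3482 (mod 11970); the representative in [0, 11970) is 3482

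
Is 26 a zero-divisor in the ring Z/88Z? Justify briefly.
gcd(26, 88) = 2 > 1, so 26 is not a unit in Z/88Z. In Z/nZ every nonzero non-unit is a zero-divisor: explicitly, take b = 88/gcd = 44 ≠ 0 (mod 88); then 26·44 = 1144 = 13·88, i.e. 26·44 ≡ 0 (mod 88). So 26 is a zero-divisor.

Final answer: YES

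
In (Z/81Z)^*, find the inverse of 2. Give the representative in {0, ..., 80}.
Apply the extended Euclidean algorithm to (81, 2), tracking rows (r, s, t) with s·81 + t·2 = r. Each division r_prev = q·r_cur + r_new produces the new row as (previous row) − q·(current row):
  row A: (81, 1, 0)   [1·81 + 0·2 = 81]
  row B: (2, 0, 1)   [0·81 + 1·2 = 2]
  81 = 40·2 + 1   → row C = row A − 40·row B = (1, 1, −40)   [check: 1·81 − 40·2 = 1]
  2 = 2·1 + 0   → remainder 0, stop. gcd = 1 (last nonzero row C).
The gcd is 1, so 2 is invertible mod 81. The last nonzero row gives 1·81 − 40·2 = 1, so t = −40. So 2^(−1) ≡ −40 ≡ 41 (mod 81). Verify: 2 · 41 = 82 ≡ 1 (mod 81). ✓

Final answer: 2^(−1) ≡ 41 (mod 81)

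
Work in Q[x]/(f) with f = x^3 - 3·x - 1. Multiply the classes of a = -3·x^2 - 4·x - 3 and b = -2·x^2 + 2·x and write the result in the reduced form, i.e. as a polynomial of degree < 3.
a · b ≡ 16·x^2 + 6·x + 2 (mod f(x))

First multiply in Q[x] without reducing: a · b = 6·x^4 + 2·x^3 - 2·x^2 - 6·x. Now divide by f(x) = x^3 - 3·x - 1, eliminating the leading term at each step:
  leading term 6·x^4: subtract (6·x)·f(x) = 6·x^4 - 18·x^2 - 6·x, leaving 2·x^3 + 16·x^2
  leading term 2·x^3: subtract (2)·f(x) = 2·x^3 - 6·x - 2, leaving 16·x^2 + 6·x + 2
The degree is now < 3, so this is the remainder. Hence a · b ≡ 16·x^2 + 6·x + 2 in Q[x]/(f).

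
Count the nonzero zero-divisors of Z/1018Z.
In Z/1018Z each nonzero element is either a unit (gcd with 1018 is 1) or a zero-divisor (gcd > 1). The number of units is φ(1018): factorise 1018 = 2 · 509, so φ(1018) = (2 − 1) · (509 − 1) = 1 · 508 = 508. The nonzero elements number 1018 − 1 = 1017. Hence the nonzero zero-divisors number 1017 − 508 = 509.

Final answer: Z/1018Z has 509 nonzero zero-divisors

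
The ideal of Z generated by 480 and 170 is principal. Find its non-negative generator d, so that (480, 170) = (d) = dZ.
In the PID Z, (a, b) is generated by gcd(a, b). Compute gcd(480, 170) with the extended Euclidean algorithm, tracking rows (r, s, t) with s·480 + t·170 = r:
  row A: (480, 1, 0)   [1·480 + 0·170 = 480]
  row B: (170, 0, 1)   [0·480 + 1·170 = 170]
  480 = 2·170 + 140   → row C = row A − 2·row B = (140, 1, −2)   [check: 1·480 − 2·170 = 140]
  170 = 1·140 + 30   → row D = row B − 1·row C = (30, −1, 3)   [check: −1·480 + 3·170 = 30]
  140 = 4·30 + 20   → row E = row C − 4·row D = (20, 5, −14)   [check: 5·480 − 14·170 = 20]
  30 = 1·20 + 10   → row F = row D − 1·row E = (10, −6, 17)   [check: −6·480 + 17·170 = 10]
  20 = 2·10 + 0   → remainder 0, stop. gcd = 10 (last nonzero row F).
So gcd(480, 170) = 10, with Bézout identity −6·480 + 17·170 = 10. Containment (⊇): the Bézout identity exhibits 10 as an element of (480, 170), giving (10) ⊆ (480, 170). Containment (⊆): since 10 | 480 and 10 | 170 (480 = 10·48, 170 = 10·17), every Z-linear combination of 480 and 170 is divisible by 10, so (480, 170) ⊆ (10). Therefore (480, 170) = (10), d = 10.

Final answer: (480, 170) = (10); d = 10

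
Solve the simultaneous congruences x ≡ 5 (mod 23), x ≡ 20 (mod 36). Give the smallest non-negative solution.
The moduli 23, 36 are pairwise coprime, so by the CRT there is a unique solution mod 23·36 = 828.
Solve by successive substitution. Start with x ≡ 5 (mod 23).
  Combine with x ≡ 20 (mod 36): write x = 5 + 23·t and require 5 + 23·t ≡ 20 (mod 36), i.e. 23·t ≡ 20 − 5 ≡ 15 (mod 36). Since 23^(−1) ≡ 11 (mod 36), t ≡ 11·15 ≡ 21 (mod 36). So x ≡ 5 + 23·21 = 488 (mod 828).
Unique solution in [0, 828): x = 488.

Final answer: x ≡ 488 (mod 828); the representative in [0, 828) is 488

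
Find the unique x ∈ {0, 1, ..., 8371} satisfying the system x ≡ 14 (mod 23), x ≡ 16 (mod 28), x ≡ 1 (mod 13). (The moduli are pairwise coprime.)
x ≡ 1808 (mod 8372); the representative in [0, 8372) is 1808

The moduli 23, 28, 13 are pairwise coprime, so by the CRT there is a unique solution mod 23·28·13 = 8372.
Solve by successive substitution. Start with x ≡ 14 (mod 23).
  Combine with x ≡ 16 (mod 28): write x = 14 + 23·t and require 14 + 23·t ≡ 16 (mod 28), i.e. 23·t ≡ 16 − 14 ≡ 2 (mod 28). Since 23^(−1) ≡ 11 (mod 28), t ≡ 11·2 ≡ 22 (mod 28). So x ≡ 14 + 23·22 = 520 (mod 644).
  Combine with x ≡ 1 (mod 13): write x = 520 + 644·t and require 520 + 644·t ≡ 1 (mod 13), i.e. 644·t ≡ 1 − 520 ≡ 1 (mod 13). Since 644^(−1) ≡ 2 (mod 13) (644 ≡ 7 (mod 13)), t ≡ 2·1 ≡ 2 (mod 13). So x ≡ 520 + 644·2 = 1808 (mod 8372).
Unique solution in [0, 8372): x = 1808.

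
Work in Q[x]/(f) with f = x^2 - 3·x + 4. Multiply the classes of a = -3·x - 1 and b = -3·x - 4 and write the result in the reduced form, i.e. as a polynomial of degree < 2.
First multiply in Q[x] without reducing: a · b = 9·x^2 + 15·x + 4. Now divide by f(x) = x^2 - 3·x + 4, eliminating the leading term at each step:
  leading term 9·x^2: subtract (9)·f(x) = 9·x^2 - 27·x + 36, leaving 42·x - 32
The degree is now < 2, so this is the remainder. Hence a · b ≡ 42·x - 32 in Q[x]/(f).

Final answer: a · b ≡ 42·x - 32 (mod f(x))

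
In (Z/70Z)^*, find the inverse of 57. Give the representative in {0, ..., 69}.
57^(−1) ≡ 43 (mod 70)

Apply the extended Euclidean algorithm to (70, 57), tracking rows (r, s, t) with s·70 + t·57 = r. Each division r_prev = q·r_cur + r_new produces the new row as (previous row) − q·(current row):
  row A: (70, 1, 0)   [1·70 + 0·57 = 70]
  row B: (57, 0, 1)   [0·70 + 1·57 = 57]
  70 = 1·57 + 13   → row C = row A − 1·row B = (13, 1, −1)   [check: 1·70 − 1·57 = 13]
  57 = 4·13 + 5   → row D = row B − 4·row C = (5, −4, 5)   [check: −4·70 + 5·57 = 5]
  13 = 2·5 + 3   → row E = row C − 2·row D = (3, 9, −11)   [check: 9·70 − 11·57 = 3]
  5 = 1·3 + 2   → row F = row D − 1·row E = (2, −13, 16)   [check: −13·70 + 16·57 = 2]
  3 = 1·2 + 1   → row G = row E − 1·row F = (1, 22, −27)   [check: 22·70 − 27·57 = 1]
  2 = 2·1 + 0   → remainder 0, stop. gcd = 1 (last nonzero row G).
The gcd is 1, so 57 is invertible mod 70. The last nonzero row gives 22·70 − 27·57 = 1, so t = −27. So 57^(−1) ≡ −27 ≡ 43 (mod 70). Verify: 57 · 43 = 2451 ≡ 1 (mod 70). ✓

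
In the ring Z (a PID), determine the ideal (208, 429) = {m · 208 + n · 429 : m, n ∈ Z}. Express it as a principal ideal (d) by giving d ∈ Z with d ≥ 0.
(208, 429) = (13); d = 13

In the PID Z, (a, b) is generated by gcd(a, b). Compute gcd(429, 208) with the extended Euclidean algorithm, tracking rows (r, s, t) with s·429 + t·208 = r:
  row A: (429, 1, 0)   [1·429 + 0·208 = 429]
  row B: (208, 0, 1)   [0·429 + 1·208 = 208]
  429 = 2·208 + 13   → row C = row A − 2·row B = (13, 1, −2)   [check: 1·429 − 2·208 = 13]
  208 = 16·13 + 0   → remainder 0, stop. gcd = 13 (last nonzero row C).
So gcd(208, 429) = 13, with Bézout identity 1·429 − 2·208 = 13. Containment (⊇): the Bézout identity exhibits 13 as an element of (208, 429), giving (13) ⊆ (208, 429). Containment (⊆): since 13 | 208 and 13 | 429 (208 = 13·16, 429 = 13·33), every Z-linear combination of 208 and 429 is divisible by 13, so (208, 429) ⊆ (13). Therefore (208, 429) = (13), d = 13.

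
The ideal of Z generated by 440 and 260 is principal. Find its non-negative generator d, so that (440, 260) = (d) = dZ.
In the PID Z, (a, b) is generated by gcd(a, b). Compute gcd(440, 260) with the extended Euclidean algorithm, tracking rows (r, s, t) with s·440 + t·260 = r:
  row A: (440, 1, 0)   [1·440 + 0·260 = 440]
  row B: (260, 0, 1)   [0·440 + 1·260 = 260]
  440 = 1·260 + 180   → row C = row A − 1·row B = (180, 1, −1)   [check: 1·440 − 1·260 = 180]
  260 = 1·180 + 80   → row D = row B − 1·row C = (80, −1, 2)   [check: −1·440 + 2·260 = 80]
  180 = 2·80 + 20   → row E = row C − 2·row D = (20, 3, −5)   [check: 3·440 − 5·260 = 20]
  80 = 4·20 + 0   → remainder 0, stop. gcd = 20 (last nonzero row E).
So gcd(440, 260) = 20, with Bézout identity 3·440 − 5·260 = 20. Containment (⊇): the Bézout identity exhibits 20 as an element of (440, 260), giving (20) ⊆ (440, 260). Containment (⊆): since 20 | 440 and 20 | 260 (440 = 20·22, 260 = 20·13), every Z-linear combination of 440 and 260 is divisible by 20, so (440, 260) ⊆ (20). Therefore (440, 260) = (20), d = 20.

Final answer: (440, 260) = (20); d = 20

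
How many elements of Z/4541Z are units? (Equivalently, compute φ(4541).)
Z/4541Z has φ(4541) = 4284 units

An element a ∈ Z/4541Z is a unit iff gcd(a, 4541) = 1, so the number of units is φ(4541). φ is multiplicative, with φ(p^e) = p^e − p^(e−1). Factorise 4541 = 19 · 239. Then
  φ(4541) = (19 − 1) · (239 − 1) = 18 · 238 = 4284.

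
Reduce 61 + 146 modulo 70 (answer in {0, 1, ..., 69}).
67

Reduce the summands first: 146 ≡ 6 (mod 70), so 61 + 146 ≡ 61 + 6 (mod 70). 61 + 6 = 67; 67 = 0·70 + 67, so (61 + 146) mod 70 = 67.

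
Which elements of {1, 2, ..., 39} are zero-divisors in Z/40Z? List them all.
An element a ∈ Z/40Z (with a ≠ 0) is a zero-divisor iff gcd(a, 40) > 1 (because a is a unit precisely when gcd(a, n) = 1, and in Z/nZ every nonzero, non-unit element is a zero-divisor). Scan a = 1, ..., 39 and keep those with gcd(a, 40) > 1:
  gcd(2, 40) = 2, gcd(4, 40) = 4, gcd(5, 40) = 5, gcd(6, 40) = 2, gcd(8, 40) = 8, gcd(10, 40) = 10, gcd(12, 40) = 4, gcd(14, 40) = 2, gcd(15, 40) = 5, gcd(16, 40) = 8, gcd(18, 40) = 2, gcd(20, 40) = 20, gcd(22, 40) = 2, gcd(24, 40) = 8, gcd(25, 40) = 5, gcd(26, 40) = 2, gcd(28, 40) = 4, gcd(30, 40) = 10, gcd(32, 40) = 8, gcd(34, 40) = 2, gcd(35, 40) = 5, gcd(36, 40) = 4, gcd(38, 40) = 2.
All other a ∈ {1, ..., 39} have gcd(a, 40) = 1 and are units. So the nonzero zero-divisors are exactly the 23 values of a appearing in this scan.

Final answer: nonzero zero-divisors of Z/40Z = {2, 4, 5, 6, 8, 10, 12, 14, 15, 16, 18, 20, 22, 24, 25, 26, 28, 30, 32, 34, 35, 36, 38}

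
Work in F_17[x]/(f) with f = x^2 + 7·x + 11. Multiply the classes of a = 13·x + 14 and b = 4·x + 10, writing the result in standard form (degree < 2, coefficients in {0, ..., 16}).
a · b ≡ 9·x + 10 (mod f(x))

Multiply as integer polynomials: a · b = 52·x^2 + 186·x + 140. Reducing coefficients mod 17: a · b ≡ x^2 + 16·x + 4. Now divide by f(x) = x^2 + 7·x + 11 in F_17[x], eliminating the leading term at each step:
  leading term x^2: subtract (1)·f(x) = x^2 + 7·x + 11, leaving 9·x + 10 (coefficients mod 17)
The degree is now < 2, so this is the remainder. Hence a · b ≡ 9·x + 10 in F_17[x]/(f).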